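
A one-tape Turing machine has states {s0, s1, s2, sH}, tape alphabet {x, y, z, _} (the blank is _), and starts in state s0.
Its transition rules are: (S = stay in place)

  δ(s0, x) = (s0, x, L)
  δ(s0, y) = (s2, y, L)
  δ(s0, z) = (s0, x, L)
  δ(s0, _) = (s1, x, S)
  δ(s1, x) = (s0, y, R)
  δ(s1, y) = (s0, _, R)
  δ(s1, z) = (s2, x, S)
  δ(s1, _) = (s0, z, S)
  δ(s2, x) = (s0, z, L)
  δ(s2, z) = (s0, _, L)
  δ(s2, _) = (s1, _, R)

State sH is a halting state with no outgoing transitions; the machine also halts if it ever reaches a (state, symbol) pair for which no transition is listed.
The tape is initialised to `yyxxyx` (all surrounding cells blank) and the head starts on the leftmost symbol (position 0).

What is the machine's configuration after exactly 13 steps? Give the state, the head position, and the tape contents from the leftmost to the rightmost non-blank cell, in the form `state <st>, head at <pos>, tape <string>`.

s0 | _[y]yxxyx   read y → write y, move L, go to s2
s2 | [_]yyxxyx   read _ → write _, move R, go to s1
s1 | _[y]yxxyx   read y → write _, move R, go to s0
s0 | __[y]xxyx   read y → write y, move L, go to s2
s2 | _[_]yxxyx   read _ → write _, move R, go to s1
s1 | __[y]xxyx   read y → write _, move R, go to s0
s0 | ___[x]xyx   read x → write x, move L, go to s0
s0 | __[_]xxyx   read _ → write x, move S, go to s1
s1 | __[x]xxyx   read x → write y, move R, go to s0
s0 | __y[x]xyx   read x → write x, move L, go to s0
s0 | __[y]xxyx   read y → write y, move L, go to s2
s2 | _[_]yxxyx   read _ → write _, move R, go to s1
s1 | __[y]xxyx   read y → write _, move R, go to s0
s0 | ___[x]xyx
After 13 steps: state s0, head at 2, tape xxyx.

state s0, head at 2, tape xxyx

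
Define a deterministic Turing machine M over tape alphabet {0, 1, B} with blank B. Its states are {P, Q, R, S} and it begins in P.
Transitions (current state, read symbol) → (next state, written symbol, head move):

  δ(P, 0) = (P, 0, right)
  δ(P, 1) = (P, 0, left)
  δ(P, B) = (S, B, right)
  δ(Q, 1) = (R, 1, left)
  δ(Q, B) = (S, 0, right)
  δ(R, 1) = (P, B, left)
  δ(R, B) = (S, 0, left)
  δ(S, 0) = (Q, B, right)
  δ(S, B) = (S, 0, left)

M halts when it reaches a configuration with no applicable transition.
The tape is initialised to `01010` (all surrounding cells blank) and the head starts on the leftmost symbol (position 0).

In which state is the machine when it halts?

Q

P | [0]1010BB   read 0 → write 0, move right, go to P
P | 0[1]010BB   read 1 → write 0, move left, go to P
P | [0]0010BB   read 0 → write 0, move right, go to P
P | 0[0]010BB   read 0 → write 0, move right, go to P
P | 00[0]10BB   read 0 → write 0, move right, go to P
P | 000[1]0BB   read 1 → write 0, move left, go to P
P | 00[0]00BB   read 0 → write 0, move right, go to P
P | 000[0]0BB   read 0 → write 0, move right, go to P
P | 0000[0]BB   read 0 → write 0, move right, go to P
P | 00000[B]B   read B → write B, move right, go to S
S | 00000B[B]   read B → write 0, move left, go to S
S | 00000[B]0   read B → write 0, move left, go to S
S | 0000[0]00   read 0 → write B, move right, go to Q
Q | 0000B[0]0
No transition is defined for (Q, 0); M halts in state Q.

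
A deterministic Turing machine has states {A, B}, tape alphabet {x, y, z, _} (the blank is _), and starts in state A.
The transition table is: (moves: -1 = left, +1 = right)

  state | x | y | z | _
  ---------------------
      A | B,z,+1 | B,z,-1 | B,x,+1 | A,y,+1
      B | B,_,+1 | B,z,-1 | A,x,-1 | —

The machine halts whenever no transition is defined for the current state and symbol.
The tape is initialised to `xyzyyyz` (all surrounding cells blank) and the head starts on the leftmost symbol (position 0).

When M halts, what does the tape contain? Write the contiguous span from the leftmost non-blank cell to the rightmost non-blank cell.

zzxzxzyz

state=A head=0 tape=__[x]yzyyyz   (A,x)→(B,z,+1)
state=B head=1 tape=__z[y]zyyyz   (B,y)→(B,z,-1)
state=B head=0 tape=__[z]zzyyyz   (B,z)→(A,x,-1)
state=A head=-1 tape=_[_]xzzyyyz   (A,_)→(A,y,+1)
state=A head=0 tape=_y[x]zzyyyz   (A,x)→(B,z,+1)
state=B head=1 tape=_yz[z]zyyyz   (B,z)→(A,x,-1)
state=A head=0 tape=_y[z]xzyyyz   (A,z)→(B,x,+1)
state=B head=1 tape=_yx[x]zyyyz   (B,x)→(B,_,+1)
state=B head=2 tape=_yx_[z]yyyz   (B,z)→(A,x,-1)
state=A head=1 tape=_yx[_]xyyyz   (A,_)→(A,y,+1)
state=A head=2 tape=_yxy[x]yyyz   (A,x)→(B,z,+1)
state=B head=3 tape=_yxyz[y]yyz   (B,y)→(B,z,-1)
state=B head=2 tape=_yxy[z]zyyz   (B,z)→(A,x,-1)
state=A head=1 tape=_yx[y]xzyyz   (A,y)→(B,z,-1)
state=B head=0 tape=_y[x]zxzyyz   (B,x)→(B,_,+1)
state=B head=1 tape=_y_[z]xzyyz   (B,z)→(A,x,-1)
state=A head=0 tape=_y[_]xxzyyz   (A,_)→(A,y,+1)
state=A head=1 tape=_yy[x]xzyyz   (A,x)→(B,z,+1)
state=B head=2 tape=_yyz[x]zyyz   (B,x)→(B,_,+1)
state=B head=3 tape=_yyz_[z]yyz   (B,z)→(A,x,-1)
state=A head=2 tape=_yyz[_]xyyz   (A,_)→(A,y,+1)
state=A head=3 tape=_yyzy[x]yyz   (A,x)→(B,z,+1)
state=B head=4 tape=_yyzyz[y]yz   (B,y)→(B,z,-1)
state=B head=3 tape=_yyzy[z]zyz   (B,z)→(A,x,-1)
state=A head=2 tape=_yyz[y]xzyz   (A,y)→(B,z,-1)
state=B head=1 tape=_yy[z]zxzyz   (B,z)→(A,x,-1)
state=A head=0 tape=_y[y]xzxzyz   (A,y)→(B,z,-1)
state=B head=-1 tape=_[y]zxzxzyz   (B,y)→(B,z,-1)
state=B head=-2 tape=[_]zzxzxzyz
The non-blank tape span at halt is zzxzxzyz.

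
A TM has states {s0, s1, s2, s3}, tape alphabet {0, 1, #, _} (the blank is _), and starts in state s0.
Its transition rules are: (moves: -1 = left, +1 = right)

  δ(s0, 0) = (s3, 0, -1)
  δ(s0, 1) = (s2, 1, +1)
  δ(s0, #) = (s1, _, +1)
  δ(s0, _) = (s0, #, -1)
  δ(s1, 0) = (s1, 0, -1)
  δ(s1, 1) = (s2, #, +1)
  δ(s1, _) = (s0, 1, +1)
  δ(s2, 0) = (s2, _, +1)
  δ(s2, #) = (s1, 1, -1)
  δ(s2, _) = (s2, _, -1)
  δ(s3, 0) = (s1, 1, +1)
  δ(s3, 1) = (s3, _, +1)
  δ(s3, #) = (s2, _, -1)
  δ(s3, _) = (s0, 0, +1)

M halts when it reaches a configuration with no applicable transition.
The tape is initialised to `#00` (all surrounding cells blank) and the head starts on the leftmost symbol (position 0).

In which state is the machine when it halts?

s2

state=s0 head=0 tape=[#]00_   (s0,#)→(s1,_,+1)
state=s1 head=1 tape=_[0]0_   (s1,0)→(s1,0,-1)
state=s1 head=0 tape=[_]00_   (s1,_)→(s0,1,+1)
state=s0 head=1 tape=1[0]0_   (s0,0)→(s3,0,-1)
state=s3 head=0 tape=[1]00_   (s3,1)→(s3,_,+1)
state=s3 head=1 tape=_[0]0_   (s3,0)→(s1,1,+1)
state=s1 head=2 tape=_1[0]_   (s1,0)→(s1,0,-1)
state=s1 head=1 tape=_[1]0_   (s1,1)→(s2,#,+1)
state=s2 head=2 tape=_#[0]_   (s2,0)→(s2,_,+1)
state=s2 head=3 tape=_#_[_]   (s2,_)→(s2,_,-1)
state=s2 head=2 tape=_#[_]_   (s2,_)→(s2,_,-1)
state=s2 head=1 tape=_[#]__   (s2,#)→(s1,1,-1)
state=s1 head=0 tape=[_]1__   (s1,_)→(s0,1,+1)
state=s0 head=1 tape=1[1]__   (s0,1)→(s2,1,+1)
state=s2 head=2 tape=11[_]_   (s2,_)→(s2,_,-1)
state=s2 head=1 tape=1[1]__
No transition is defined for (s2, 1); M halts in state s2.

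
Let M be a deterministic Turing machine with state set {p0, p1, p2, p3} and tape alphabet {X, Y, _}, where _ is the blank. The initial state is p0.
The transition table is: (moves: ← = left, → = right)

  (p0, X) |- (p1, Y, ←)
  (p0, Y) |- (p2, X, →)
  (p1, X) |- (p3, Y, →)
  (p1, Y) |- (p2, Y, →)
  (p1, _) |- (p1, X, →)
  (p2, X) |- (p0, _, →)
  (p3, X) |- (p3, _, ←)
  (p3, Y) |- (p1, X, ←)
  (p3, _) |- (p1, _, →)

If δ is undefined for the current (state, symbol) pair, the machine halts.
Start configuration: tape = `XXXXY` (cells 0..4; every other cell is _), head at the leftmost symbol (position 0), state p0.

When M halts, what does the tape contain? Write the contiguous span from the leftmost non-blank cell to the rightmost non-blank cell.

XYXY_X

state=p0 head=0 tape=_[X]XXXY_   (p0,X)→(p1,Y,←)
state=p1 head=-1 tape=[_]YXXXY_   (p1,_)→(p1,X,→)
state=p1 head=0 tape=X[Y]XXXY_   (p1,Y)→(p2,Y,→)
state=p2 head=1 tape=XY[X]XXY_   (p2,X)→(p0,_,→)
state=p0 head=2 tape=XY_[X]XY_   (p0,X)→(p1,Y,←)
state=p1 head=1 tape=XY[_]YXY_   (p1,_)→(p1,X,→)
state=p1 head=2 tape=XYX[Y]XY_   (p1,Y)→(p2,Y,→)
state=p2 head=3 tape=XYXY[X]Y_   (p2,X)→(p0,_,→)
state=p0 head=4 tape=XYXY_[Y]_   (p0,Y)→(p2,X,→)
state=p2 head=5 tape=XYXY_X[_]
The non-blank tape span at halt is XYXY_X.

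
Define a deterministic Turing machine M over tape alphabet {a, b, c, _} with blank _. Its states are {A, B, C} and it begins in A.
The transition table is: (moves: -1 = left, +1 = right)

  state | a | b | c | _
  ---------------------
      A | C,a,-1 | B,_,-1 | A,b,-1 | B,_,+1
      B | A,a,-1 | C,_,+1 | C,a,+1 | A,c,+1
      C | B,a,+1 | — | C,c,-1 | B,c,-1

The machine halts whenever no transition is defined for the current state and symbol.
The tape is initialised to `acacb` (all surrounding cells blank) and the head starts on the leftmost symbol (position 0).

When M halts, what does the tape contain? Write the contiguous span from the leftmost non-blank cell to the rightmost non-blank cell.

bacacb

A | ___[a]cacb   read a → write a, move -1, go to C
C | __[_]acacb   read _ → write c, move -1, go to B
B | _[_]cacacb   read _ → write c, move +1, go to A
A | _c[c]acacb   read c → write b, move -1, go to A
A | _[c]bacacb   read c → write b, move -1, go to A
A | [_]bbacacb   read _ → write _, move +1, go to B
B | _[b]bacacb   read b → write _, move +1, go to C
C | __[b]acacb
The non-blank tape span at halt is bacacb.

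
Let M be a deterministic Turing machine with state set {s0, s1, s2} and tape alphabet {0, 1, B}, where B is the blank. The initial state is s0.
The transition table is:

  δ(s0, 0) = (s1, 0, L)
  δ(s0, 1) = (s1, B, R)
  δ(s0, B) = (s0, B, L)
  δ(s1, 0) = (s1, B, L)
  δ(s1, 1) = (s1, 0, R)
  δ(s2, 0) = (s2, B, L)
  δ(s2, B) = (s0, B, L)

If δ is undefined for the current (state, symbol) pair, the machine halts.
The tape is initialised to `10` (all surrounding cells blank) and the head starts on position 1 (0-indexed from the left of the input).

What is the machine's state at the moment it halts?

s0 | B1[0]   read 0 → write 0, move L, go to s1
s1 | B[1]0   read 1 → write 0, move R, go to s1
s1 | B0[0]   read 0 → write B, move L, go to s1
s1 | B[0]B   read 0 → write B, move L, go to s1
s1 | [B]BB
No transition is defined for (s1, B); M halts in state s1.

s1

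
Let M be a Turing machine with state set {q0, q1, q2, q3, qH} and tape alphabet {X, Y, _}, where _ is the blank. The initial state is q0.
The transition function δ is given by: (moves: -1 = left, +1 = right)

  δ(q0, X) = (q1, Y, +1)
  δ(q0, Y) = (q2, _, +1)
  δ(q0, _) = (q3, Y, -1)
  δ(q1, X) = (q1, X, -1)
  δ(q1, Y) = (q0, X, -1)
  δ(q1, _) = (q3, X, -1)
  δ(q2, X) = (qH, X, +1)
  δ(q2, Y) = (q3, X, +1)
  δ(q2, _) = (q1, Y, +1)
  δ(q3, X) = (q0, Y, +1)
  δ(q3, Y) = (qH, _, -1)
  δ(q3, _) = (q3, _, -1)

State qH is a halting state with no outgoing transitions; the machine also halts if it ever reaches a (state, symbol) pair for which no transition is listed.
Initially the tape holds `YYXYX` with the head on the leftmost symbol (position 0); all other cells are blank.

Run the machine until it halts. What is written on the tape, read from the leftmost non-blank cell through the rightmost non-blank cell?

XY_X

state=q0 head=0 tape=[Y]YXYX_   (q0,Y)→(q2,_,+1)
state=q2 head=1 tape=_[Y]XYX_   (q2,Y)→(q3,X,+1)
state=q3 head=2 tape=_X[X]YX_   (q3,X)→(q0,Y,+1)
state=q0 head=3 tape=_XY[Y]X_   (q0,Y)→(q2,_,+1)
state=q2 head=4 tape=_XY_[X]_   (q2,X)→(qH,X,+1)
state=qH head=5 tape=_XY_X[_]
The non-blank tape span at halt is XY_X.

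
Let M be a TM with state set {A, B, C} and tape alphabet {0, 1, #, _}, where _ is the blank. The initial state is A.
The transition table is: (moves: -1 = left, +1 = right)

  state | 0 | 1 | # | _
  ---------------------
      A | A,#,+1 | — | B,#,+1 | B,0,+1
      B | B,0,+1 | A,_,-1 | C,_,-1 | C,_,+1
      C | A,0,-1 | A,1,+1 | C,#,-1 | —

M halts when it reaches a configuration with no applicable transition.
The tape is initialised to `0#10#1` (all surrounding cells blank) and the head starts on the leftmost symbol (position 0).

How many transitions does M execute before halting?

state=A head=0 tape=[0]#10#1__   (A,0)→(A,#,+1)
state=A head=1 tape=#[#]10#1__   (A,#)→(B,#,+1)
state=B head=2 tape=##[1]0#1__   (B,1)→(A,_,-1)
state=A head=1 tape=#[#]_0#1__   (A,#)→(B,#,+1)
state=B head=2 tape=##[_]0#1__   (B,_)→(C,_,+1)
state=C head=3 tape=##_[0]#1__   (C,0)→(A,0,-1)
state=A head=2 tape=##[_]0#1__   (A,_)→(B,0,+1)
state=B head=3 tape=##0[0]#1__   (B,0)→(B,0,+1)
state=B head=4 tape=##00[#]1__   (B,#)→(C,_,-1)
state=C head=3 tape=##0[0]_1__   (C,0)→(A,0,-1)
state=A head=2 tape=##[0]0_1__   (A,0)→(A,#,+1)
state=A head=3 tape=###[0]_1__   (A,0)→(A,#,+1)
state=A head=4 tape=####[_]1__   (A,_)→(B,0,+1)
state=B head=5 tape=####0[1]__   (B,1)→(A,_,-1)
state=A head=4 tape=####[0]___   (A,0)→(A,#,+1)
state=A head=5 tape=#####[_]__   (A,_)→(B,0,+1)
state=B head=6 tape=#####0[_]_   (B,_)→(C,_,+1)
state=C head=7 tape=#####0_[_]
M halts after 17 transitions.

17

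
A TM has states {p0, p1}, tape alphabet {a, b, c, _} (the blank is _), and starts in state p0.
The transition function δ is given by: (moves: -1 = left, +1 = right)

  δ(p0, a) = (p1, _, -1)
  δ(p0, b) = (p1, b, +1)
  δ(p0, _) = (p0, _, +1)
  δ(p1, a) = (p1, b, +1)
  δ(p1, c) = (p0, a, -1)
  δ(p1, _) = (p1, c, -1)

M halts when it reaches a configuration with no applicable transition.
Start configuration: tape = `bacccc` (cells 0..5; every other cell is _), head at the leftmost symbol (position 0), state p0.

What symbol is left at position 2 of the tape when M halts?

b

p0 | [b]acccc_   read b → write b, move +1, go to p1
p1 | b[a]cccc_   read a → write b, move +1, go to p1
p1 | bb[c]ccc_   read c → write a, move -1, go to p0
p0 | b[b]accc_   read b → write b, move +1, go to p1
p1 | bb[a]ccc_   read a → write b, move +1, go to p1
p1 | bbb[c]cc_   read c → write a, move -1, go to p0
p0 | bb[b]acc_   read b → write b, move +1, go to p1
p1 | bbb[a]cc_   read a → write b, move +1, go to p1
p1 | bbbb[c]c_   read c → write a, move -1, go to p0
p0 | bbb[b]ac_   read b → write b, move +1, go to p1
p1 | bbbb[a]c_   read a → write b, move +1, go to p1
p1 | bbbbb[c]_   read c → write a, move -1, go to p0
p0 | bbbb[b]a_   read b → write b, move +1, go to p1
p1 | bbbbb[a]_   read a → write b, move +1, go to p1
p1 | bbbbbb[_]   read _ → write c, move -1, go to p1
p1 | bbbbb[b]c
Cell 2 holds b when M halts.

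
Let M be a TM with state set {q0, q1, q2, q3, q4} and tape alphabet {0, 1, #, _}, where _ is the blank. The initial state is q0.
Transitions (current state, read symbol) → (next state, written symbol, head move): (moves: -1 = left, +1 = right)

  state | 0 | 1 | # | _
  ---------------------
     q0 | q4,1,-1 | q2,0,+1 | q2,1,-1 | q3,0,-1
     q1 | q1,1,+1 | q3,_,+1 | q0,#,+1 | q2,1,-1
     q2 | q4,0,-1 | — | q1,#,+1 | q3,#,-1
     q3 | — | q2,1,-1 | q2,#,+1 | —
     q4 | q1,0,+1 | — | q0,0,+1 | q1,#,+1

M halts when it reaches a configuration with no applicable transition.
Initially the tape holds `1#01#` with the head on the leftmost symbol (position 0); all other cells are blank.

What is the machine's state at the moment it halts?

q0 | [1]#01#___   read 1 → write 0, move +1, go to q2
q2 | 0[#]01#___   read # → write #, move +1, go to q1
q1 | 0#[0]1#___   read 0 → write 1, move +1, go to q1
q1 | 0#1[1]#___   read 1 → write _, move +1, go to q3
q3 | 0#1_[#]___   read # → write #, move +1, go to q2
q2 | 0#1_#[_]__   read _ → write #, move -1, go to q3
q3 | 0#1_[#]#__   read # → write #, move +1, go to q2
q2 | 0#1_#[#]__   read # → write #, move +1, go to q1
q1 | 0#1_##[_]_   read _ → write 1, move -1, go to q2
q2 | 0#1_#[#]1_   read # → write #, move +1, go to q1
q1 | 0#1_##[1]_   read 1 → write _, move +1, go to q3
q3 | 0#1_##_[_]
No transition is defined for (q3, _); M halts in state q3.

q3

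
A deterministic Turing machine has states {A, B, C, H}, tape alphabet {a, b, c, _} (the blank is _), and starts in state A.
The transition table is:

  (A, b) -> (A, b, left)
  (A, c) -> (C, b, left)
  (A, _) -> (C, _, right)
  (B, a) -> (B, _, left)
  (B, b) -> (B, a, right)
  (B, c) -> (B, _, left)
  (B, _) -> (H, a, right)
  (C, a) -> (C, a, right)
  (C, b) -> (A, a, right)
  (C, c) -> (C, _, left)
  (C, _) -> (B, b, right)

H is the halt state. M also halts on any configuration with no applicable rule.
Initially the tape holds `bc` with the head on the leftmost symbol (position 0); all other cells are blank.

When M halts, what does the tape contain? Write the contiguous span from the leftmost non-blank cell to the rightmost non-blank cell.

state=A head=0 tape=_[b]c____   (A,b)→(A,b,left)
state=A head=-1 tape=[_]bc____   (A,_)→(C,_,right)
state=C head=0 tape=_[b]c____   (C,b)→(A,a,right)
state=A head=1 tape=_a[c]____   (A,c)→(C,b,left)
state=C head=0 tape=_[a]b____   (C,a)→(C,a,right)
state=C head=1 tape=_a[b]____   (C,b)→(A,a,right)
state=A head=2 tape=_aa[_]___   (A,_)→(C,_,right)
state=C head=3 tape=_aa_[_]__   (C,_)→(B,b,right)
state=B head=4 tape=_aa_b[_]_   (B,_)→(H,a,right)
state=H head=5 tape=_aa_ba[_]
The non-blank tape span at halt is aa_ba.

aa_ba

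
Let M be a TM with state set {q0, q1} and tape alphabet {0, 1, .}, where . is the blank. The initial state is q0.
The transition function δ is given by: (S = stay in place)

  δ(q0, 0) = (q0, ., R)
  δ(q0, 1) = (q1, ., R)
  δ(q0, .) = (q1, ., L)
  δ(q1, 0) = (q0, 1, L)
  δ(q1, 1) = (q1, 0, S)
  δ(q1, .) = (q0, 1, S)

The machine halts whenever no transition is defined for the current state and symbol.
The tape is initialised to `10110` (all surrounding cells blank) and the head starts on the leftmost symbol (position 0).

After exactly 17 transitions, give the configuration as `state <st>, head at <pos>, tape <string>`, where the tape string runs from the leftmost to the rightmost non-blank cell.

state=q0 head=0 tape=.[1]0110   (q0,1)→(q1,.,R)
state=q1 head=1 tape=..[0]110   (q1,0)→(q0,1,L)
state=q0 head=0 tape=.[.]1110   (q0,.)→(q1,.,L)
state=q1 head=-1 tape=[.].1110   (q1,.)→(q0,1,S)
state=q0 head=-1 tape=[1].1110   (q0,1)→(q1,.,R)
state=q1 head=0 tape=.[.]1110   (q1,.)→(q0,1,S)
state=q0 head=0 tape=.[1]1110   (q0,1)→(q1,.,R)
state=q1 head=1 tape=..[1]110   (q1,1)→(q1,0,S)
state=q1 head=1 tape=..[0]110   (q1,0)→(q0,1,L)
state=q0 head=0 tape=.[.]1110   (q0,.)→(q1,.,L)
state=q1 head=-1 tape=[.].1110   (q1,.)→(q0,1,S)
state=q0 head=-1 tape=[1].1110   (q0,1)→(q1,.,R)
state=q1 head=0 tape=.[.]1110   (q1,.)→(q0,1,S)
state=q0 head=0 tape=.[1]1110   (q0,1)→(q1,.,R)
state=q1 head=1 tape=..[1]110   (q1,1)→(q1,0,S)
state=q1 head=1 tape=..[0]110   (q1,0)→(q0,1,L)
state=q0 head=0 tape=.[.]1110   (q0,.)→(q1,.,L)
state=q1 head=-1 tape=[.].1110
After 17 steps: state q1, head at -1, tape 1110.

state q1, head at -1, tape 1110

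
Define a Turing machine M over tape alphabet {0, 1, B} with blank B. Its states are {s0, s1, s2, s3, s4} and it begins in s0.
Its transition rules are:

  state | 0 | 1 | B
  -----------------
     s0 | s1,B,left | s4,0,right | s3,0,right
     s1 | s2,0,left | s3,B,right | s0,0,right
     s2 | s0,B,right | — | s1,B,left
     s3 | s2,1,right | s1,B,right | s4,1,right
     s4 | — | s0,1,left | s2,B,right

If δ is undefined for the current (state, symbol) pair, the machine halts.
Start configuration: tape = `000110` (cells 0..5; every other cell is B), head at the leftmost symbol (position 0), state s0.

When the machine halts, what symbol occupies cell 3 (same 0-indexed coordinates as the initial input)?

s0 | B[0]00110   read 0 → write B, move left, go to s1
s1 | [B]B00110   read B → write 0, move right, go to s0
s0 | 0[B]00110   read B → write 0, move right, go to s3
s3 | 00[0]0110   read 0 → write 1, move right, go to s2
s2 | 001[0]110   read 0 → write B, move right, go to s0
s0 | 001B[1]10   read 1 → write 0, move right, go to s4
s4 | 001B0[1]0   read 1 → write 1, move left, go to s0
s0 | 001B[0]10   read 0 → write B, move left, go to s1
s1 | 001[B]B10   read B → write 0, move right, go to s0
s0 | 0010[B]10   read B → write 0, move right, go to s3
s3 | 00100[1]0   read 1 → write B, move right, go to s1
s1 | 00100B[0]   read 0 → write 0, move left, go to s2
s2 | 00100[B]0   read B → write B, move left, go to s1
s1 | 0010[0]B0   read 0 → write 0, move left, go to s2
s2 | 001[0]0B0   read 0 → write B, move right, go to s0
s0 | 001B[0]B0   read 0 → write B, move left, go to s1
s1 | 001[B]BB0   read B → write 0, move right, go to s0
s0 | 0010[B]B0   read B → write 0, move right, go to s3
s3 | 00100[B]0   read B → write 1, move right, go to s4
s4 | 001001[0]
Cell 3 holds 0 when M halts.

0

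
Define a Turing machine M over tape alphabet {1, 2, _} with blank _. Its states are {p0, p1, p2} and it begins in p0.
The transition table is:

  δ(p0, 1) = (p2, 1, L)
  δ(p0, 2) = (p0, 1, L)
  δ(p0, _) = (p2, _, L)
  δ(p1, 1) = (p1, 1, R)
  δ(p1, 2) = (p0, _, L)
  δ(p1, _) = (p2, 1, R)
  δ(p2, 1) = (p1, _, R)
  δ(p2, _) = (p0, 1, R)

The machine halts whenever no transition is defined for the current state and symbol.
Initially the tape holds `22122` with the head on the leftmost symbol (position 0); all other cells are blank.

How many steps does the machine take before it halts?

22

state=p0 head=0 tape=__[2]2122   (p0,2)→(p0,1,L)
state=p0 head=-1 tape=_[_]12122   (p0,_)→(p2,_,L)
state=p2 head=-2 tape=[_]_12122   (p2,_)→(p0,1,R)
state=p0 head=-1 tape=1[_]12122   (p0,_)→(p2,_,L)
state=p2 head=-2 tape=[1]_12122   (p2,1)→(p1,_,R)
state=p1 head=-1 tape=_[_]12122   (p1,_)→(p2,1,R)
state=p2 head=0 tape=_1[1]2122   (p2,1)→(p1,_,R)
state=p1 head=1 tape=_1_[2]122   (p1,2)→(p0,_,L)
state=p0 head=0 tape=_1[_]_122   (p0,_)→(p2,_,L)
state=p2 head=-1 tape=_[1]__122   (p2,1)→(p1,_,R)
state=p1 head=0 tape=__[_]_122   (p1,_)→(p2,1,R)
state=p2 head=1 tape=__1[_]122   (p2,_)→(p0,1,R)
state=p0 head=2 tape=__11[1]22   (p0,1)→(p2,1,L)
state=p2 head=1 tape=__1[1]122   (p2,1)→(p1,_,R)
state=p1 head=2 tape=__1_[1]22   (p1,1)→(p1,1,R)
state=p1 head=3 tape=__1_1[2]2   (p1,2)→(p0,_,L)
state=p0 head=2 tape=__1_[1]_2   (p0,1)→(p2,1,L)
state=p2 head=1 tape=__1[_]1_2   (p2,_)→(p0,1,R)
state=p0 head=2 tape=__11[1]_2   (p0,1)→(p2,1,L)
state=p2 head=1 tape=__1[1]1_2   (p2,1)→(p1,_,R)
state=p1 head=2 tape=__1_[1]_2   (p1,1)→(p1,1,R)
state=p1 head=3 tape=__1_1[_]2   (p1,_)→(p2,1,R)
state=p2 head=4 tape=__1_11[2]
M halts after 22 transitions.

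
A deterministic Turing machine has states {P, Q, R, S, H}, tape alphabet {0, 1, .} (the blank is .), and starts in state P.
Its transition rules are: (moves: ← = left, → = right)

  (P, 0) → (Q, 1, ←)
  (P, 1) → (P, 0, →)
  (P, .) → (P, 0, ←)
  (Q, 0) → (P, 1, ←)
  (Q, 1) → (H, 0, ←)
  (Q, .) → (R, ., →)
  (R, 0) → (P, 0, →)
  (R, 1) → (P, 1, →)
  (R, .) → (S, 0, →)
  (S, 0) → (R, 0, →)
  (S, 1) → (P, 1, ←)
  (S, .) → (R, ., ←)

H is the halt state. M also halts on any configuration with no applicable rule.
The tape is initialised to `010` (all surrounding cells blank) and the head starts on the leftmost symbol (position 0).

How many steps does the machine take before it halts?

21

P | .[0]10.   read 0 → write 1, move ←, go to Q
Q | [.]110.   read . → write ., move →, go to R
R | .[1]10.   read 1 → write 1, move →, go to P
P | .1[1]0.   read 1 → write 0, move →, go to P
P | .10[0].   read 0 → write 1, move ←, go to Q
Q | .1[0]1.   read 0 → write 1, move ←, go to P
P | .[1]11.   read 1 → write 0, move →, go to P
P | .0[1]1.   read 1 → write 0, move →, go to P
P | .00[1].   read 1 → write 0, move →, go to P
P | .000[.]   read . → write 0, move ←, go to P
P | .00[0]0   read 0 → write 1, move ←, go to Q
Q | .0[0]10   read 0 → write 1, move ←, go to P
P | .[0]110   read 0 → write 1, move ←, go to Q
Q | [.]1110   read . → write ., move →, go to R
R | .[1]110   read 1 → write 1, move →, go to P
P | .1[1]10   read 1 → write 0, move →, go to P
P | .10[1]0   read 1 → write 0, move →, go to P
P | .100[0]   read 0 → write 1, move ←, go to Q
Q | .10[0]1   read 0 → write 1, move ←, go to P
P | .1[0]11   read 0 → write 1, move ←, go to Q
Q | .[1]111   read 1 → write 0, move ←, go to H
H | [.]0111
M halts after 21 transitions.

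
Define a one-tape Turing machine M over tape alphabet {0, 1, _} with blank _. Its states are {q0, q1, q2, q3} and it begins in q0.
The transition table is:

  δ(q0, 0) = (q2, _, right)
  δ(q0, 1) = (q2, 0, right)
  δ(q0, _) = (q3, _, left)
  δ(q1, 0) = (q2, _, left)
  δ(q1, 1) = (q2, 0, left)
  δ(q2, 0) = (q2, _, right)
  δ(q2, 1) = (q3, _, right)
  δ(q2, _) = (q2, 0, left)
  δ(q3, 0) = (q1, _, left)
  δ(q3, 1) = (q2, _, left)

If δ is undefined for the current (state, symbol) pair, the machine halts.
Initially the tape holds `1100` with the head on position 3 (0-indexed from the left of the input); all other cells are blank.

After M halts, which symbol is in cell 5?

0

q0 | 110[0]__   read 0 → write _, move right, go to q2
q2 | 110_[_]_   read _ → write 0, move left, go to q2
q2 | 110[_]0_   read _ → write 0, move left, go to q2
q2 | 11[0]00_   read 0 → write _, move right, go to q2
q2 | 11_[0]0_   read 0 → write _, move right, go to q2
q2 | 11__[0]_   read 0 → write _, move right, go to q2
q2 | 11___[_]   read _ → write 0, move left, go to q2
q2 | 11__[_]0   read _ → write 0, move left, go to q2
q2 | 11_[_]00   read _ → write 0, move left, go to q2
q2 | 11[_]000   read _ → write 0, move left, go to q2
q2 | 1[1]0000   read 1 → write _, move right, go to q3
q3 | 1_[0]000   read 0 → write _, move left, go to q1
q1 | 1[_]_000
Cell 5 holds 0 when M halts.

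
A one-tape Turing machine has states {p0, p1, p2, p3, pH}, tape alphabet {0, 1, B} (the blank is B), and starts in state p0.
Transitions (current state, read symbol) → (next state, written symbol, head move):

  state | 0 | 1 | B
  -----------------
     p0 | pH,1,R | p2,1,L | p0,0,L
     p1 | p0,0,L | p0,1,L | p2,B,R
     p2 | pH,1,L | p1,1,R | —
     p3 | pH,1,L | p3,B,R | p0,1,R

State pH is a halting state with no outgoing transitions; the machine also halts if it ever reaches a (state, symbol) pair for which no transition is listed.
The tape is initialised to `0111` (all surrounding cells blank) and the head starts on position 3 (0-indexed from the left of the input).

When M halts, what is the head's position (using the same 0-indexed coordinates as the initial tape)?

-1

p0 | B011[1]   read 1 → write 1, move L, go to p2
p2 | B01[1]1   read 1 → write 1, move R, go to p1
p1 | B011[1]   read 1 → write 1, move L, go to p0
p0 | B01[1]1   read 1 → write 1, move L, go to p2
p2 | B0[1]11   read 1 → write 1, move R, go to p1
p1 | B01[1]1   read 1 → write 1, move L, go to p0
p0 | B0[1]11   read 1 → write 1, move L, go to p2
p2 | B[0]111   read 0 → write 1, move L, go to pH
pH | [B]1111
At halt the head is at cell -1.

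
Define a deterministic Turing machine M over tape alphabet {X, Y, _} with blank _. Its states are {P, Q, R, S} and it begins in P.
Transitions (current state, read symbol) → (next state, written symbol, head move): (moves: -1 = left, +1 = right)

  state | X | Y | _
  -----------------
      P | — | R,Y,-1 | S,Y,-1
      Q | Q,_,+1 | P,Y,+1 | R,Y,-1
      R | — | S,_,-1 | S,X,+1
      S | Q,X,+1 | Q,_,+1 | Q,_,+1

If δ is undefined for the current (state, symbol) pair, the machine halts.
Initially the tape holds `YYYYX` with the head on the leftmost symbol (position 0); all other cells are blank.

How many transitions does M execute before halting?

18

state=P head=0 tape=_[Y]YYYX   (P,Y)→(R,Y,-1)
state=R head=-1 tape=[_]YYYYX   (R,_)→(S,X,+1)
state=S head=0 tape=X[Y]YYYX   (S,Y)→(Q,_,+1)
state=Q head=1 tape=X_[Y]YYX   (Q,Y)→(P,Y,+1)
state=P head=2 tape=X_Y[Y]YX   (P,Y)→(R,Y,-1)
state=R head=1 tape=X_[Y]YYX   (R,Y)→(S,_,-1)
state=S head=0 tape=X[_]_YYX   (S,_)→(Q,_,+1)
state=Q head=1 tape=X_[_]YYX   (Q,_)→(R,Y,-1)
state=R head=0 tape=X[_]YYYX   (R,_)→(S,X,+1)
state=S head=1 tape=XX[Y]YYX   (S,Y)→(Q,_,+1)
state=Q head=2 tape=XX_[Y]YX   (Q,Y)→(P,Y,+1)
state=P head=3 tape=XX_Y[Y]X   (P,Y)→(R,Y,-1)
state=R head=2 tape=XX_[Y]YX   (R,Y)→(S,_,-1)
state=S head=1 tape=XX[_]_YX   (S,_)→(Q,_,+1)
state=Q head=2 tape=XX_[_]YX   (Q,_)→(R,Y,-1)
state=R head=1 tape=XX[_]YYX   (R,_)→(S,X,+1)
state=S head=2 tape=XXX[Y]YX   (S,Y)→(Q,_,+1)
state=Q head=3 tape=XXX_[Y]X   (Q,Y)→(P,Y,+1)
state=P head=4 tape=XXX_Y[X]
M halts after 18 transitions.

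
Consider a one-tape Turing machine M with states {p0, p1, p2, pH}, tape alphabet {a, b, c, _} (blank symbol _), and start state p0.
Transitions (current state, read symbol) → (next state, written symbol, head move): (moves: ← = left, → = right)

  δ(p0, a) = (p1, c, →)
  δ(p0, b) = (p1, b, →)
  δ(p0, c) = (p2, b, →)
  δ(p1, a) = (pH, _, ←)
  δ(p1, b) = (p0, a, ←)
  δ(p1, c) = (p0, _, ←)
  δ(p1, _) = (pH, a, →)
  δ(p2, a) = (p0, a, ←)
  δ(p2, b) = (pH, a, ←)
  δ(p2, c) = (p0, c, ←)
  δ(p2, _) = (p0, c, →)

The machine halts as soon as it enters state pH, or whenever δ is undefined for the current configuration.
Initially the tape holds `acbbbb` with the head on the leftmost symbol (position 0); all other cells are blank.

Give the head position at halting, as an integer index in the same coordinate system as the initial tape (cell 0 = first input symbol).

2

state=p0 head=0 tape=[a]cbbbb   (p0,a)→(p1,c,→)
state=p1 head=1 tape=c[c]bbbb   (p1,c)→(p0,_,←)
state=p0 head=0 tape=[c]_bbbb   (p0,c)→(p2,b,→)
state=p2 head=1 tape=b[_]bbbb   (p2,_)→(p0,c,→)
state=p0 head=2 tape=bc[b]bbb   (p0,b)→(p1,b,→)
state=p1 head=3 tape=bcb[b]bb   (p1,b)→(p0,a,←)
state=p0 head=2 tape=bc[b]abb   (p0,b)→(p1,b,→)
state=p1 head=3 tape=bcb[a]bb   (p1,a)→(pH,_,←)
state=pH head=2 tape=bc[b]_bb
At halt the head is at cell 2.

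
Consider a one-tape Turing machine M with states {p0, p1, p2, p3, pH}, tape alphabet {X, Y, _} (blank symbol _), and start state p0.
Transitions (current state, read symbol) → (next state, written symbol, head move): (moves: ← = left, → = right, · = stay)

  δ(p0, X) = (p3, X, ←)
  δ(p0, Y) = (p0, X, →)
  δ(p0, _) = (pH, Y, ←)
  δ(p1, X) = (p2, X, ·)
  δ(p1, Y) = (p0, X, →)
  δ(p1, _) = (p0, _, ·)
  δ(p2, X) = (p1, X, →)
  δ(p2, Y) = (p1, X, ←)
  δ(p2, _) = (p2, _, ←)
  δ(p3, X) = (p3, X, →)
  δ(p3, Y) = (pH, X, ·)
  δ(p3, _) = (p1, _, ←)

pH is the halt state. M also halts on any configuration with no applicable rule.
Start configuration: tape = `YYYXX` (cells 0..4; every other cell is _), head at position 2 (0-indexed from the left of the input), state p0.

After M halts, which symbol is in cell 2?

state=p0 head=2 tape=YY[Y]XX_   (p0,Y)→(p0,X,→)
state=p0 head=3 tape=YYX[X]X_   (p0,X)→(p3,X,←)
state=p3 head=2 tape=YY[X]XX_   (p3,X)→(p3,X,→)
state=p3 head=3 tape=YYX[X]X_   (p3,X)→(p3,X,→)
state=p3 head=4 tape=YYXX[X]_   (p3,X)→(p3,X,→)
state=p3 head=5 tape=YYXXX[_]   (p3,_)→(p1,_,←)
state=p1 head=4 tape=YYXX[X]_   (p1,X)→(p2,X,·)
state=p2 head=4 tape=YYXX[X]_   (p2,X)→(p1,X,→)
state=p1 head=5 tape=YYXXX[_]   (p1,_)→(p0,_,·)
state=p0 head=5 tape=YYXXX[_]   (p0,_)→(pH,Y,←)
state=pH head=4 tape=YYXX[X]Y
Cell 2 holds X when M halts.

X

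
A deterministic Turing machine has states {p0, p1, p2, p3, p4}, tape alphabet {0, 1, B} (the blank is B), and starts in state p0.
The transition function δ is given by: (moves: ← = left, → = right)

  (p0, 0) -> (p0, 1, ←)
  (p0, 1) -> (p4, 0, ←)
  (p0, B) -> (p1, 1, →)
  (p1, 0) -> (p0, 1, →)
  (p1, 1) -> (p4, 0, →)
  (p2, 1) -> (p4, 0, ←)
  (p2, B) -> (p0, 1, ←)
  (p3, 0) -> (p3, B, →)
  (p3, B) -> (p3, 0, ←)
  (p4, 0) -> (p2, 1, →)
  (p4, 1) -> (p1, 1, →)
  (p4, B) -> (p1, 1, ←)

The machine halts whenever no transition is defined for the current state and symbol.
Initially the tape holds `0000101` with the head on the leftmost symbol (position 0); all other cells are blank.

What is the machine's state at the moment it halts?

p2

p0 | B[0]000101   read 0 → write 1, move ←, go to p0
p0 | [B]1000101   read B → write 1, move →, go to p1
p1 | 1[1]000101   read 1 → write 0, move →, go to p4
p4 | 10[0]00101   read 0 → write 1, move →, go to p2
p2 | 101[0]0101
No transition is defined for (p2, 0); M halts in state p2.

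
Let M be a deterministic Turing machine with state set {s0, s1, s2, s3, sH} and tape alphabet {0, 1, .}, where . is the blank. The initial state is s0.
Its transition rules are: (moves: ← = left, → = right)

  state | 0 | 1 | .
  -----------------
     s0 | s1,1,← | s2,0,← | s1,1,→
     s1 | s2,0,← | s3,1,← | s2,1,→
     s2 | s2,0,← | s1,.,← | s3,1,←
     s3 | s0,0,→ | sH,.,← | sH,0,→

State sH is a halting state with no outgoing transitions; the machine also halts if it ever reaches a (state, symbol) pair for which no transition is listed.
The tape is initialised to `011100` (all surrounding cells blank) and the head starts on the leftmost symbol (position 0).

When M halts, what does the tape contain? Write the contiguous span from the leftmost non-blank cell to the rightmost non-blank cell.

state=s0 head=0 tape=..[0]11100   (s0,0)→(s1,1,←)
state=s1 head=-1 tape=.[.]111100   (s1,.)→(s2,1,→)
state=s2 head=0 tape=.1[1]11100   (s2,1)→(s1,.,←)
state=s1 head=-1 tape=.[1].11100   (s1,1)→(s3,1,←)
state=s3 head=-2 tape=[.]1.11100   (s3,.)→(sH,0,→)
state=sH head=-1 tape=0[1].11100
The non-blank tape span at halt is 01.11100.

01.11100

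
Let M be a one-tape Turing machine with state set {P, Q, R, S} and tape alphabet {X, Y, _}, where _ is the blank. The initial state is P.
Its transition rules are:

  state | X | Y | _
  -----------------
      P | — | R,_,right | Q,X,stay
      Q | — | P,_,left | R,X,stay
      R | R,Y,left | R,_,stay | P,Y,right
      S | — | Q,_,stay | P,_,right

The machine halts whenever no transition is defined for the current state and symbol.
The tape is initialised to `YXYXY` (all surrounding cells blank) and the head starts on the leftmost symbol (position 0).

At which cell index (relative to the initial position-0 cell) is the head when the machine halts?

3

P | [Y]XYXY   read Y → write _, move right, go to R
R | _[X]YXY   read X → write Y, move left, go to R
R | [_]YYXY   read _ → write Y, move right, go to P
P | Y[Y]YXY   read Y → write _, move right, go to R
R | Y_[Y]XY   read Y → write _, move stay, go to R
R | Y_[_]XY   read _ → write Y, move right, go to P
P | Y_Y[X]Y
At halt the head is at cell 3.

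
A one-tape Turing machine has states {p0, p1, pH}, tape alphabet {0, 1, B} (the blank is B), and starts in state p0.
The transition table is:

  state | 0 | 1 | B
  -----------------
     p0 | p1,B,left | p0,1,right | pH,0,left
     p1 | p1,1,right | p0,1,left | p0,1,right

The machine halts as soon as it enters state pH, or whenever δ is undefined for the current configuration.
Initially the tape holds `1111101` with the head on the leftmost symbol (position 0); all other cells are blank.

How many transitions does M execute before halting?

10

state=p0 head=0 tape=[1]111101   (p0,1)→(p0,1,right)
state=p0 head=1 tape=1[1]11101   (p0,1)→(p0,1,right)
state=p0 head=2 tape=11[1]1101   (p0,1)→(p0,1,right)
state=p0 head=3 tape=111[1]101   (p0,1)→(p0,1,right)
state=p0 head=4 tape=1111[1]01   (p0,1)→(p0,1,right)
state=p0 head=5 tape=11111[0]1   (p0,0)→(p1,B,left)
state=p1 head=4 tape=1111[1]B1   (p1,1)→(p0,1,left)
state=p0 head=3 tape=111[1]1B1   (p0,1)→(p0,1,right)
state=p0 head=4 tape=1111[1]B1   (p0,1)→(p0,1,right)
state=p0 head=5 tape=11111[B]1   (p0,B)→(pH,0,left)
state=pH head=4 tape=1111[1]01
M halts after 10 transitions.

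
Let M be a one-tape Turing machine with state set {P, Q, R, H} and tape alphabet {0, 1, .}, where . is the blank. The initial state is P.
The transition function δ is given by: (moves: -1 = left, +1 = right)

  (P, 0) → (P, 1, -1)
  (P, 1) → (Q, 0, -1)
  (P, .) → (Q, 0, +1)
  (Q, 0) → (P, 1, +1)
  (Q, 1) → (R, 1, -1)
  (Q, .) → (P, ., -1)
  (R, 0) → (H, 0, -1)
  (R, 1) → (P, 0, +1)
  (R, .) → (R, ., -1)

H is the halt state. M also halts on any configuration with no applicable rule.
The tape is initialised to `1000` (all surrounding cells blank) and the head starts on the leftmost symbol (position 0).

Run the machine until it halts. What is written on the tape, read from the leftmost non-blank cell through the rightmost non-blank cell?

P | ....[1]000   read 1 → write 0, move -1, go to Q
Q | ...[.]0000   read . → write ., move -1, go to P
P | ..[.].0000   read . → write 0, move +1, go to Q
Q | ..0[.]0000   read . → write ., move -1, go to P
P | ..[0].0000   read 0 → write 1, move -1, go to P
P | .[.]1.0000   read . → write 0, move +1, go to Q
Q | .0[1].0000   read 1 → write 1, move -1, go to R
R | .[0]1.0000   read 0 → write 0, move -1, go to H
H | [.]01.0000
The non-blank tape span at halt is 01.0000.

01.0000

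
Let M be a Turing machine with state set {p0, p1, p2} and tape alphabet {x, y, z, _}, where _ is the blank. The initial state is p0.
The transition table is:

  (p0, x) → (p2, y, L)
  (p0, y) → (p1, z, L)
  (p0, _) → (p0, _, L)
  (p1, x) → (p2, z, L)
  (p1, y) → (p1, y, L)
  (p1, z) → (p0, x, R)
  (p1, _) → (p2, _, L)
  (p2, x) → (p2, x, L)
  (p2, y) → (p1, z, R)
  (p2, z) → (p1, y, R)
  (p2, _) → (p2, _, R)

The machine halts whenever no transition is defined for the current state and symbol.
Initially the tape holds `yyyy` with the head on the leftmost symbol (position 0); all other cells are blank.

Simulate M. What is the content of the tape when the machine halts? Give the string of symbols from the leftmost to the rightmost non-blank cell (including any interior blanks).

state=p0 head=0 tape=__[y]yyy   (p0,y)→(p1,z,L)
state=p1 head=-1 tape=_[_]zyyy   (p1,_)→(p2,_,L)
state=p2 head=-2 tape=[_]_zyyy   (p2,_)→(p2,_,R)
state=p2 head=-1 tape=_[_]zyyy   (p2,_)→(p2,_,R)
state=p2 head=0 tape=__[z]yyy   (p2,z)→(p1,y,R)
state=p1 head=1 tape=__y[y]yy   (p1,y)→(p1,y,L)
state=p1 head=0 tape=__[y]yyy   (p1,y)→(p1,y,L)
state=p1 head=-1 tape=_[_]yyyy   (p1,_)→(p2,_,L)
state=p2 head=-2 tape=[_]_yyyy   (p2,_)→(p2,_,R)
state=p2 head=-1 tape=_[_]yyyy   (p2,_)→(p2,_,R)
state=p2 head=0 tape=__[y]yyy   (p2,y)→(p1,z,R)
state=p1 head=1 tape=__z[y]yy   (p1,y)→(p1,y,L)
state=p1 head=0 tape=__[z]yyy   (p1,z)→(p0,x,R)
state=p0 head=1 tape=__x[y]yy   (p0,y)→(p1,z,L)
state=p1 head=0 tape=__[x]zyy   (p1,x)→(p2,z,L)
state=p2 head=-1 tape=_[_]zzyy   (p2,_)→(p2,_,R)
state=p2 head=0 tape=__[z]zyy   (p2,z)→(p1,y,R)
state=p1 head=1 tape=__y[z]yy   (p1,z)→(p0,x,R)
state=p0 head=2 tape=__yx[y]y   (p0,y)→(p1,z,L)
state=p1 head=1 tape=__y[x]zy   (p1,x)→(p2,z,L)
state=p2 head=0 tape=__[y]zzy   (p2,y)→(p1,z,R)
state=p1 head=1 tape=__z[z]zy   (p1,z)→(p0,x,R)
state=p0 head=2 tape=__zx[z]y
The non-blank tape span at halt is zxzy.

zxzy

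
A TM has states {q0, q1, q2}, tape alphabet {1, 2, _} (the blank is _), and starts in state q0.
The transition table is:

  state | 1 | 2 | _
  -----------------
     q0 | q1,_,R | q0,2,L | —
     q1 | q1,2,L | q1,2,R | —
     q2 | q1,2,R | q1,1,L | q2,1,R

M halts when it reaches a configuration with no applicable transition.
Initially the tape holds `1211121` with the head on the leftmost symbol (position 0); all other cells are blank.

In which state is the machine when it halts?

q1

q0 | [1]211121_   read 1 → write _, move R, go to q1
q1 | _[2]11121_   read 2 → write 2, move R, go to q1
q1 | _2[1]1121_   read 1 → write 2, move L, go to q1
q1 | _[2]21121_   read 2 → write 2, move R, go to q1
q1 | _2[2]1121_   read 2 → write 2, move R, go to q1
q1 | _22[1]121_   read 1 → write 2, move L, go to q1
q1 | _2[2]2121_   read 2 → write 2, move R, go to q1
q1 | _22[2]121_   read 2 → write 2, move R, go to q1
q1 | _222[1]21_   read 1 → write 2, move L, go to q1
q1 | _22[2]221_   read 2 → write 2, move R, go to q1
q1 | _222[2]21_   read 2 → write 2, move R, go to q1
q1 | _2222[2]1_   read 2 → write 2, move R, go to q1
q1 | _22222[1]_   read 1 → write 2, move L, go to q1
q1 | _2222[2]2_   read 2 → write 2, move R, go to q1
q1 | _22222[2]_   read 2 → write 2, move R, go to q1
q1 | _222222[_]
No transition is defined for (q1, _); M halts in state q1.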